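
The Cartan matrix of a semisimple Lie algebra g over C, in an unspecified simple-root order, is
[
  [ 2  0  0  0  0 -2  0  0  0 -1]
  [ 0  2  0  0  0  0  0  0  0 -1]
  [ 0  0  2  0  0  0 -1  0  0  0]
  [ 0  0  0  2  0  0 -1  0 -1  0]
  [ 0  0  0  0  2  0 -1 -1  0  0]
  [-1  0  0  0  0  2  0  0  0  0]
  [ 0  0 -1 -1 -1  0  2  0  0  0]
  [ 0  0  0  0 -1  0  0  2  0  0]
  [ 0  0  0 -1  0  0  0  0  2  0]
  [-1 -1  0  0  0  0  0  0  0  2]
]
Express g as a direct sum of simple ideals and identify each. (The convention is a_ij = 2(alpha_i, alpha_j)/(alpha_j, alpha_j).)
B4 + E6

The diagram associated to this matrix has two connected components: the simple roots {alpha_1, alpha_2, alpha_6, alpha_10} form a chain of 4 nodes with a double edge at one end; the terminal node there is the unique short simple root (B_4), and {alpha_3, alpha_4, alpha_5, alpha_7, alpha_8, alpha_9} form a chain of 5 nodes with one extra node attached to the third node from one end (E_6). A semisimple Lie algebra decomposes uniquely as the direct sum of simple ideals, one per connected component of its Dynkin diagram, so g ≅ B_4 ⊕ E_6 (dimension 36 + 78 = 114).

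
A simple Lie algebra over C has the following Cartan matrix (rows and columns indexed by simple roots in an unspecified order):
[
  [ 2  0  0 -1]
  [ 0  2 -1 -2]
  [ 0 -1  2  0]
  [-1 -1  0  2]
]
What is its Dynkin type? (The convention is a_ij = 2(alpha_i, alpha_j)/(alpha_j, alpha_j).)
The matrix has rank 4 with 2's on the diagonal. Reading the off-diagonal entries as Dynkin edges (a single edge where a_ij = a_ji = -1; a double or triple edge where a_ij * a_ji = 2 or 3), the diagram is a chain of 4 nodes with a double edge between the middle two (F_4). One simple-root ordering that puts it in standard form is (alpha_3, alpha_2, alpha_4, alpha_1). So the algebra is type F_4.

F_4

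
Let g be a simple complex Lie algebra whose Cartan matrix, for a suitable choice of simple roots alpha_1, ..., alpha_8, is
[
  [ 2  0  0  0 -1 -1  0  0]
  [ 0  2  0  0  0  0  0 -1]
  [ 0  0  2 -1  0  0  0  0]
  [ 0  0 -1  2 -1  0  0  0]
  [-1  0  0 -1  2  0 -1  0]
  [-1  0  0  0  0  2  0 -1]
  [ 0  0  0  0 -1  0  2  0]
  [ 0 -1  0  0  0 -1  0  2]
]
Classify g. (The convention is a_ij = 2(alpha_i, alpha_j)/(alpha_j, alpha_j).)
The matrix has rank 8 with 2's on the diagonal. Reading the off-diagonal entries as Dynkin edges (a single edge where a_ij = a_ji = -1; a double or triple edge where a_ij * a_ji = 2 or 3), the diagram is a chain of 7 nodes with one extra node attached to the third node from one end (E_8). One simple-root ordering that puts it in standard form is (alpha_3, alpha_7, alpha_4, alpha_5, alpha_1, alpha_6, alpha_8, alpha_2). So the algebra is type E_8.

type E_8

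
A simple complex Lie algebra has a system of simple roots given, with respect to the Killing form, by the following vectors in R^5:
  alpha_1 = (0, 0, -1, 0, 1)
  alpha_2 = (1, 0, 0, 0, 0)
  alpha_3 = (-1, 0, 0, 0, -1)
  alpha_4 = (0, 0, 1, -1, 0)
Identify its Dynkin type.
Compute the Cartan integers a_ij = 2(alpha_i, alpha_j)/(alpha_j, alpha_j); the resulting 4x4 Cartan matrix is
[[2, 0, -1, -1], [0, 2, -1, 0], [-1, -2, 2, 0], [-1, 0, 0, 2]].
The roots have two lengths (squared-length ratio 2:1); the short ones are alpha_{2}. The associated Dynkin diagram is a chain of 4 nodes with a double edge at one end; the terminal node there is the unique short simple root (B_4), so the type is B_4 (the algebra so(9)).

B_4 (so(9))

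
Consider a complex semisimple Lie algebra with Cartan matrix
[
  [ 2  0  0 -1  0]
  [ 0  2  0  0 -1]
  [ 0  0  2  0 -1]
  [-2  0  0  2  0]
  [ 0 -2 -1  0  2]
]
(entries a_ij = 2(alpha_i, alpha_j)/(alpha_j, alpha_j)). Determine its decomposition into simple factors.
type B_2 + type B_3

The diagram associated to this matrix has two connected components: the simple roots {alpha_1, alpha_4} form a chain of 2 nodes with a double edge at one end; the terminal node there is the unique short simple root (B_2), and {alpha_2, alpha_3, alpha_5} form a chain of 3 nodes with a double edge at one end; the terminal node there is the unique short simple root (B_3). A semisimple Lie algebra decomposes uniquely as the direct sum of simple ideals, one per connected component of its Dynkin diagram, so g ≅ B_2 ⊕ B_3 (dimension 10 + 21 = 31).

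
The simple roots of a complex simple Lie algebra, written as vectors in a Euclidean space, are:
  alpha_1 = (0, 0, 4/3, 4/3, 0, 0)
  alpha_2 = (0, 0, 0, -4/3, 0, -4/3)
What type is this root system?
type A_2

Compute the Cartan integers a_ij = 2(alpha_i, alpha_j)/(alpha_j, alpha_j); the resulting 2x2 Cartan matrix is
[[2, -1], [-1, 2]].
All simple roots have the same length, so the diagram is simply laced. The associated Dynkin diagram is a chain of 2 nodes with single edges (A_2), so the type is A_2 (the algebra sl(3)).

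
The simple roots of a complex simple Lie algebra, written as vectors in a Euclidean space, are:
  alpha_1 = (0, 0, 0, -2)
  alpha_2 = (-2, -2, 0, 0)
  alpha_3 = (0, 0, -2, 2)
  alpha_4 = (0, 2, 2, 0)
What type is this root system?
Compute the Cartan integers a_ij = 2(alpha_i, alpha_j)/(alpha_j, alpha_j); the resulting 4x4 Cartan matrix is
[[2, 0, -1, 0], [0, 2, 0, -1], [-2, 0, 2, -1], [0, -1, -1, 2]].
The roots have two lengths (squared-length ratio 2:1); the short ones are alpha_{1}. The associated Dynkin diagram is a chain of 4 nodes with a double edge at one end; the terminal node there is the unique short simple root (B_4), so the type is B_4 (the algebra so(9)).

B_4 (so(9))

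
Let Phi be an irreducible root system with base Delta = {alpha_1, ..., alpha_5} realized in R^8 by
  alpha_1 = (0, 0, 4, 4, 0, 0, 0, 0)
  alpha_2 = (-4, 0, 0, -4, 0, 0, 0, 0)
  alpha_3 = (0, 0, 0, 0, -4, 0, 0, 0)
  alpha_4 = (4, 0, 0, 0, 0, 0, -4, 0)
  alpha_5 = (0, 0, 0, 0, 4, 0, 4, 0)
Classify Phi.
Compute the Cartan integers a_ij = 2(alpha_i, alpha_j)/(alpha_j, alpha_j); the resulting 5x5 Cartan matrix is
[[2, -1, 0, 0, 0], [-1, 2, 0, -1, 0], [0, 0, 2, 0, -1], [0, -1, 0, 2, -1], [0, 0, -2, -1, 2]].
The roots have two lengths (squared-length ratio 2:1); the short ones are alpha_{3}. The associated Dynkin diagram is a chain of 5 nodes with a double edge at one end; the terminal node there is the unique short simple root (B_5), so the type is B_5 (the algebra so(11)).

B5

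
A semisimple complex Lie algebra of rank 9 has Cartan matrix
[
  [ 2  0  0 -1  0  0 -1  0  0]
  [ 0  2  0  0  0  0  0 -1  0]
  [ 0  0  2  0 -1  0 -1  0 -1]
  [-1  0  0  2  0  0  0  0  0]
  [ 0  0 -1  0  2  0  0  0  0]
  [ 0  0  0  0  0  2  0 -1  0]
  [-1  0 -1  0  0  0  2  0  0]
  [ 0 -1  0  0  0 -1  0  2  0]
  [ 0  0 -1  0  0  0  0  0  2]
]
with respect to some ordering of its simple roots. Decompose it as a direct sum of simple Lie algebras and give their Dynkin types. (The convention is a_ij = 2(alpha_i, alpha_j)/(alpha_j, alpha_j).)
A_3 + D_6

The diagram associated to this matrix has two connected components: the simple roots {alpha_2, alpha_6, alpha_8} form a chain of 3 nodes with single edges (A_3), and {alpha_1, alpha_3, alpha_4, alpha_5, alpha_7, alpha_9} form a chain of 4 nodes with a fork of two nodes at one end (D_6). A semisimple Lie algebra decomposes uniquely as the direct sum of simple ideals, one per connected component of its Dynkin diagram, so g ≅ A_3 ⊕ D_6 (dimension 15 + 66 = 81).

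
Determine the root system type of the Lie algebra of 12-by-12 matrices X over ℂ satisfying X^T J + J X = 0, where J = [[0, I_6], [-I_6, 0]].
This is sp(12), which has dimension 12(12+1)/2 = 78 and rank 12/2 = 6. In the classification of classical Lie algebras, the symplectic algebra sp(2n) has type C_n; here n = 6, so the Dynkin diagram is a chain of 6 nodes with a double edge at one end; the terminal node there is the unique long simple root (C_6). Hence the type is C_6.

C_6 (sp(12))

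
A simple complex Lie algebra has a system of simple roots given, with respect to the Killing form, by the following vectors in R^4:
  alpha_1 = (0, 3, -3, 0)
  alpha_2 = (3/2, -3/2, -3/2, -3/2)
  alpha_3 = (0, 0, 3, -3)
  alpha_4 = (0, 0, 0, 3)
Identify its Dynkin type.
Compute the Cartan integers a_ij = 2(alpha_i, alpha_j)/(alpha_j, alpha_j); the resulting 4x4 Cartan matrix is
[[2, 0, -1, 0], [0, 2, 0, -1], [-1, 0, 2, -2], [0, -1, -1, 2]].
The roots have two lengths (squared-length ratio 2:1); the short ones are alpha_{2,4}. The associated Dynkin diagram is a chain of 4 nodes with a double edge between the middle two (F_4), so the type is F_4.

F4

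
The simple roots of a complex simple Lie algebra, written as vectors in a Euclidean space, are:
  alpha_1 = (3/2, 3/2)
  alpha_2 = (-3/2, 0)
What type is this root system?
Compute the Cartan integers a_ij = 2(alpha_i, alpha_j)/(alpha_j, alpha_j); the resulting 2x2 Cartan matrix is
[[2, -2], [-1, 2]].
The roots have two lengths (squared-length ratio 2:1); the short ones are alpha_{2}. The associated Dynkin diagram is a chain of 2 nodes with a double edge at one end; the terminal node there is the unique short simple root (B_2), so the type is B_2 (the algebra so(5)).

B_2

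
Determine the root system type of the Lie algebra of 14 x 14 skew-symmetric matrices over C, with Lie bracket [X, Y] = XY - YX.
D7

This is so(14) with 14 even, which has dimension 14(14-1)/2 = 91 and rank 14/2 = 7. In the classification of classical Lie algebras, the orthogonal algebra so(2n) in an even number of variables has type D_n; here n = 7, so the Dynkin diagram is a chain of 5 nodes with a fork of two nodes at one end (D_7). Hence the type is D_7.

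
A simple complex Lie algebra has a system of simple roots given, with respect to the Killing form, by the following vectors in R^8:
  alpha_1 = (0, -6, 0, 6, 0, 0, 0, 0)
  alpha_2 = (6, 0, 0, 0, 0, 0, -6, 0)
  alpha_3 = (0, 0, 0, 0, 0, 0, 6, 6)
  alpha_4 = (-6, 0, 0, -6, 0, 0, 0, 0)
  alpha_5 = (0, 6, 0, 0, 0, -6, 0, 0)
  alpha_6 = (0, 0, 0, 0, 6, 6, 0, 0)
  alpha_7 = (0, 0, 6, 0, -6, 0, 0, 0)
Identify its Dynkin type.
Compute the Cartan integers a_ij = 2(alpha_i, alpha_j)/(alpha_j, alpha_j); the resulting 7x7 Cartan matrix is
[[2, 0, 0, -1, -1, 0, 0], [0, 2, -1, -1, 0, 0, 0], [0, -1, 2, 0, 0, 0, 0], [-1, -1, 0, 2, 0, 0, 0], [-1, 0, 0, 0, 2, -1, 0], [0, 0, 0, 0, -1, 2, -1], [0, 0, 0, 0, 0, -1, 2]].
All simple roots have the same length, so the diagram is simply laced. The associated Dynkin diagram is a chain of 7 nodes with single edges (A_7), so the type is A_7 (the algebra sl(8)).

A7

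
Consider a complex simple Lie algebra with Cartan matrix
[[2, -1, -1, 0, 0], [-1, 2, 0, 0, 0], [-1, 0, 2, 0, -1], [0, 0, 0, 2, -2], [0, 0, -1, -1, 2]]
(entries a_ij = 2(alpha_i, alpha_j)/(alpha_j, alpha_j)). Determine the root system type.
The matrix has rank 5 with 2's on the diagonal. Reading the off-diagonal entries as Dynkin edges (a single edge where a_ij = a_ji = -1; a double or triple edge where a_ij * a_ji = 2 or 3), the diagram is a chain of 5 nodes with a double edge at one end; the terminal node there is the unique long simple root (C_5). One simple-root ordering that puts it in standard form is (alpha_2, alpha_1, alpha_3, alpha_5, alpha_4). So the algebra is type C_5, i.e. sp(10).

C_5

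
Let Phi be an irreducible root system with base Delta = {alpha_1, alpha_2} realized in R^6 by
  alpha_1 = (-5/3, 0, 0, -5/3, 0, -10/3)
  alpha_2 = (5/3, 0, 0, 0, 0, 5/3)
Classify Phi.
Compute the Cartan integers a_ij = 2(alpha_i, alpha_j)/(alpha_j, alpha_j); the resulting 2x2 Cartan matrix is
[[2, -3], [-1, 2]].
The roots have two lengths (squared-length ratio 3:1); the short ones are alpha_{2}. The associated Dynkin diagram is two nodes joined by a triple edge (G_2), so the type is G_2.

type G_2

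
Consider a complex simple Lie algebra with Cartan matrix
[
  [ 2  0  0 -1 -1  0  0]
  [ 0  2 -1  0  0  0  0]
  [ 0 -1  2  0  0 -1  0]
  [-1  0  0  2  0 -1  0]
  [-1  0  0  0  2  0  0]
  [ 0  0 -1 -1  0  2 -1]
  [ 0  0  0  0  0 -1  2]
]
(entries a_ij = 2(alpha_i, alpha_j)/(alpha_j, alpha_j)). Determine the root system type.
E7

The matrix has rank 7 with 2's on the diagonal. Reading the off-diagonal entries as Dynkin edges (a single edge where a_ij = a_ji = -1; a double or triple edge where a_ij * a_ji = 2 or 3), the diagram is a chain of 6 nodes with one extra node attached to the third node from one end (E_7). One simple-root ordering that puts it in standard form is (alpha_2, alpha_7, alpha_3, alpha_6, alpha_4, alpha_1, alpha_5). So the algebra is type E_7.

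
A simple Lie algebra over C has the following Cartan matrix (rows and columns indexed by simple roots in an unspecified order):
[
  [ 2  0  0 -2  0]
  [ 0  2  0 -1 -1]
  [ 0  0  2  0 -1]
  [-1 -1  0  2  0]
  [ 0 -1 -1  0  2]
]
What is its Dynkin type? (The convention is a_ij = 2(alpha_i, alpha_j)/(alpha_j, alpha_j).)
C5

The matrix has rank 5 with 2's on the diagonal. Reading the off-diagonal entries as Dynkin edges (a single edge where a_ij = a_ji = -1; a double or triple edge where a_ij * a_ji = 2 or 3), the diagram is a chain of 5 nodes with a double edge at one end; the terminal node there is the unique long simple root (C_5). One simple-root ordering that puts it in standard form is (alpha_3, alpha_5, alpha_2, alpha_4, alpha_1). So the algebra is type C_5, i.e. sp(10).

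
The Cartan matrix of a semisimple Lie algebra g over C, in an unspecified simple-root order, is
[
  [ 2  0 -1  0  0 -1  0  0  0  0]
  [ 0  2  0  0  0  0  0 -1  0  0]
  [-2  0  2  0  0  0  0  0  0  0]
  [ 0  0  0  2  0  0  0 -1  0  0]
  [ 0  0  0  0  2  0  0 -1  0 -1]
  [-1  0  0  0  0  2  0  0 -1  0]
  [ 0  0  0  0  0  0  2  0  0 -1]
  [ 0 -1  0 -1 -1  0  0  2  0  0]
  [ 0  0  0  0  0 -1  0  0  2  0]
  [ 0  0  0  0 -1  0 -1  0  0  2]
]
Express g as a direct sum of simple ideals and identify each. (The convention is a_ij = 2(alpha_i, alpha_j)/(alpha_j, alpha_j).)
The diagram associated to this matrix has two connected components: the simple roots {alpha_1, alpha_3, alpha_6, alpha_9} form a chain of 4 nodes with a double edge at one end; the terminal node there is the unique long simple root (C_4), and {alpha_2, alpha_4, alpha_5, alpha_7, alpha_8, alpha_10} form a chain of 4 nodes with a fork of two nodes at one end (D_6). A semisimple Lie algebra decomposes uniquely as the direct sum of simple ideals, one per connected component of its Dynkin diagram, so g ≅ C_4 ⊕ D_6 (dimension 36 + 66 = 102).

type C_4 + type D_6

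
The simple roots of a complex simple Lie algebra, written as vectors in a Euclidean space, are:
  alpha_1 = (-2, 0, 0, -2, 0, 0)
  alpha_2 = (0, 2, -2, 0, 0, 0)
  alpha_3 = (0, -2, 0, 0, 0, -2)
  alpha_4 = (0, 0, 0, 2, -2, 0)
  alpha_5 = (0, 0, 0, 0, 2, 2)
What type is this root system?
type A_5

Compute the Cartan integers a_ij = 2(alpha_i, alpha_j)/(alpha_j, alpha_j); the resulting 5x5 Cartan matrix is
[[2, 0, 0, -1, 0], [0, 2, -1, 0, 0], [0, -1, 2, 0, -1], [-1, 0, 0, 2, -1], [0, 0, -1, -1, 2]].
All simple roots have the same length, so the diagram is simply laced. The associated Dynkin diagram is a chain of 5 nodes with single edges (A_5), so the type is A_5 (the algebra sl(6)).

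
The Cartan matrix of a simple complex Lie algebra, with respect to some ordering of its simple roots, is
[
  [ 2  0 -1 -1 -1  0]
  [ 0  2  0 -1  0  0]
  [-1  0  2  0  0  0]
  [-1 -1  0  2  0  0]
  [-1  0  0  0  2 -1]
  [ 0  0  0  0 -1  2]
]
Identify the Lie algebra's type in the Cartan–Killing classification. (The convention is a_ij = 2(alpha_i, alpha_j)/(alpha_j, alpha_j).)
E_6

The matrix has rank 6 with 2's on the diagonal. Reading the off-diagonal entries as Dynkin edges (a single edge where a_ij = a_ji = -1; a double or triple edge where a_ij * a_ji = 2 or 3), the diagram is a chain of 5 nodes with one extra node attached to the third node from one end (E_6). One simple-root ordering that puts it in standard form is (alpha_6, alpha_3, alpha_5, alpha_1, alpha_4, alpha_2). So the algebra is type E_6.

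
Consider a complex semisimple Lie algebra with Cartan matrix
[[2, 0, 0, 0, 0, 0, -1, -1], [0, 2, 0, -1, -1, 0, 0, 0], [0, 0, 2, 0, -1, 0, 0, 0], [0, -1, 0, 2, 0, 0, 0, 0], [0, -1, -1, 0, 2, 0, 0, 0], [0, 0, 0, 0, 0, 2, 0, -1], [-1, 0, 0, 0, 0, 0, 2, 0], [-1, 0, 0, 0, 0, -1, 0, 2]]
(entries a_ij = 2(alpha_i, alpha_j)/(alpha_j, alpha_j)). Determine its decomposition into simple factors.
type A_4 + type A_4

The diagram associated to this matrix has two connected components: the simple roots {alpha_1, alpha_6, alpha_7, alpha_8} form a chain of 4 nodes with single edges (A_4), and {alpha_2, alpha_3, alpha_4, alpha_5} form a chain of 4 nodes with single edges (A_4). A semisimple Lie algebra decomposes uniquely as the direct sum of simple ideals, one per connected component of its Dynkin diagram, so g ≅ A_4 ⊕ A_4 (dimension 24 + 24 = 48).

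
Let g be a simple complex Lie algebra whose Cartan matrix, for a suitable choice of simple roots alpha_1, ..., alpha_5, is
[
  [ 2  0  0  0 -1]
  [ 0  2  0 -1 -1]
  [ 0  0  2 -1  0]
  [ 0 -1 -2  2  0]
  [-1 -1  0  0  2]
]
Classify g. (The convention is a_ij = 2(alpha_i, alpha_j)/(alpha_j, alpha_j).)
B_5 (so(11))

The matrix has rank 5 with 2's on the diagonal. Reading the off-diagonal entries as Dynkin edges (a single edge where a_ij = a_ji = -1; a double or triple edge where a_ij * a_ji = 2 or 3), the diagram is a chain of 5 nodes with a double edge at one end; the terminal node there is the unique short simple root (B_5). One simple-root ordering that puts it in standard form is (alpha_1, alpha_5, alpha_2, alpha_4, alpha_3). So the algebra is type B_5, i.e. so(11).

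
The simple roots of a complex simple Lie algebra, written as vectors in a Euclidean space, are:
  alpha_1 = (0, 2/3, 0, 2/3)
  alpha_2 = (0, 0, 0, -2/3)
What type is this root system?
Compute the Cartan integers a_ij = 2(alpha_i, alpha_j)/(alpha_j, alpha_j); the resulting 2x2 Cartan matrix is
[[2, -2], [-1, 2]].
The roots have two lengths (squared-length ratio 2:1); the short ones are alpha_{2}. The associated Dynkin diagram is a chain of 2 nodes with a double edge at one end; the terminal node there is the unique short simple root (B_2), so the type is B_2 (the algebra so(5)).

B2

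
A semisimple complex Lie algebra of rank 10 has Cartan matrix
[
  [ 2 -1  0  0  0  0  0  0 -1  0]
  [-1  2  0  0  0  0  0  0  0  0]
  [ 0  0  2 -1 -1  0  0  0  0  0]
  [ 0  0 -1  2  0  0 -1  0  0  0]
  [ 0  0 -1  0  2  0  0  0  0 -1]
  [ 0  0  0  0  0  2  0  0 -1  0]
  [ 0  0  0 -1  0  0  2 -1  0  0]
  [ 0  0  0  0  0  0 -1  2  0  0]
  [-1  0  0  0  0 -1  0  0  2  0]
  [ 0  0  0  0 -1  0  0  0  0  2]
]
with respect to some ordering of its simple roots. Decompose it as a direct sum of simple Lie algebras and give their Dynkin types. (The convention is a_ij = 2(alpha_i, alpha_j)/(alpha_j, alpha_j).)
The diagram associated to this matrix has two connected components: the simple roots {alpha_1, alpha_2, alpha_6, alpha_9} form a chain of 4 nodes with single edges (A_4), and {alpha_3, alpha_4, alpha_5, alpha_7, alpha_8, alpha_10} form a chain of 6 nodes with single edges (A_6). A semisimple Lie algebra decomposes uniquely as the direct sum of simple ideals, one per connected component of its Dynkin diagram, so g ≅ A_4 ⊕ A_6 (dimension 24 + 48 = 72).

A_4 (sl(5)) ⊕ A_6 (sl(7))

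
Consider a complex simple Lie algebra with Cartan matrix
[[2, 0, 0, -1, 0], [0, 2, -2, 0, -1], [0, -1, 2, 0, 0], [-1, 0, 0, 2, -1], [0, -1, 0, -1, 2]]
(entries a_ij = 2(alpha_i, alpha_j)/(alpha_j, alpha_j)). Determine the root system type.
type B_5

The matrix has rank 5 with 2's on the diagonal. Reading the off-diagonal entries as Dynkin edges (a single edge where a_ij = a_ji = -1; a double or triple edge where a_ij * a_ji = 2 or 3), the diagram is a chain of 5 nodes with a double edge at one end; the terminal node there is the unique short simple root (B_5). One simple-root ordering that puts it in standard form is (alpha_1, alpha_4, alpha_5, alpha_2, alpha_3). So the algebra is type B_5, i.e. so(11).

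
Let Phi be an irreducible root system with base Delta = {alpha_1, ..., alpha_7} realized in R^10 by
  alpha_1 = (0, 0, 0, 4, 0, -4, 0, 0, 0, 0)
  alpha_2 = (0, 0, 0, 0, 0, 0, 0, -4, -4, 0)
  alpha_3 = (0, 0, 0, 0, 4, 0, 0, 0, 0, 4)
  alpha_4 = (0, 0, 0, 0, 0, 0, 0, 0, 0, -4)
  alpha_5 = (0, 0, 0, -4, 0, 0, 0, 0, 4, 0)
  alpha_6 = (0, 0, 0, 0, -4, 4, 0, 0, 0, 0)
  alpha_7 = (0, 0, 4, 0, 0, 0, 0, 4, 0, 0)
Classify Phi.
type B_7

Compute the Cartan integers a_ij = 2(alpha_i, alpha_j)/(alpha_j, alpha_j); the resulting 7x7 Cartan matrix is
[[2, 0, 0, 0, -1, -1, 0], [0, 2, 0, 0, -1, 0, -1], [0, 0, 2, -2, 0, -1, 0], [0, 0, -1, 2, 0, 0, 0], [-1, -1, 0, 0, 2, 0, 0], [-1, 0, -1, 0, 0, 2, 0], [0, -1, 0, 0, 0, 0, 2]].
The roots have two lengths (squared-length ratio 2:1); the short ones are alpha_{4}. The associated Dynkin diagram is a chain of 7 nodes with a double edge at one end; the terminal node there is the unique short simple root (B_7), so the type is B_7 (the algebra so(15)).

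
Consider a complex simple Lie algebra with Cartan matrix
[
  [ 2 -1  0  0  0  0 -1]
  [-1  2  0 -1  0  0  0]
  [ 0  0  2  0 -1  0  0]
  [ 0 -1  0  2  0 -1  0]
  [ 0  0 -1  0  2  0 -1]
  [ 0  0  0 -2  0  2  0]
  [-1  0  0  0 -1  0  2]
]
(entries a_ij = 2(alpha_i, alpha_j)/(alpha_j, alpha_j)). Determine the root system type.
The matrix has rank 7 with 2's on the diagonal. Reading the off-diagonal entries as Dynkin edges (a single edge where a_ij = a_ji = -1; a double or triple edge where a_ij * a_ji = 2 or 3), the diagram is a chain of 7 nodes with a double edge at one end; the terminal node there is the unique long simple root (C_7). One simple-root ordering that puts it in standard form is (alpha_3, alpha_5, alpha_7, alpha_1, alpha_2, alpha_4, alpha_6). So the algebra is type C_7, i.e. sp(14).

C_7 (sp(14))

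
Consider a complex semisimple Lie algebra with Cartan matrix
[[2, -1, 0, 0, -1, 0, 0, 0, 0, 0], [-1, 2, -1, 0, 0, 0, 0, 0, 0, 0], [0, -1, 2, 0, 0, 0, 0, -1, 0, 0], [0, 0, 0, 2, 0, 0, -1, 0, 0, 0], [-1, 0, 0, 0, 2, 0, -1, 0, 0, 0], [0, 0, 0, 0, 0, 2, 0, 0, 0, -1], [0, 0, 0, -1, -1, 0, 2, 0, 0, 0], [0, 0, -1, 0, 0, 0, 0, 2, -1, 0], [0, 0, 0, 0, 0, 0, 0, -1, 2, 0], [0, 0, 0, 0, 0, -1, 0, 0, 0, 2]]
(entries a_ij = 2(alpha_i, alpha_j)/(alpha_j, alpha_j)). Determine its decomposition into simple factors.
The diagram associated to this matrix has two connected components: the simple roots {alpha_6, alpha_10} form a chain of 2 nodes with single edges (A_2), and {alpha_1, alpha_2, alpha_3, alpha_4, alpha_5, alpha_7, alpha_8, alpha_9} form a chain of 8 nodes with single edges (A_8). A semisimple Lie algebra decomposes uniquely as the direct sum of simple ideals, one per connected component of its Dynkin diagram, so g ≅ A_2 ⊕ A_8 (dimension 8 + 80 = 88).

A_2 (sl(3)) ⊕ A_8 (sl(9))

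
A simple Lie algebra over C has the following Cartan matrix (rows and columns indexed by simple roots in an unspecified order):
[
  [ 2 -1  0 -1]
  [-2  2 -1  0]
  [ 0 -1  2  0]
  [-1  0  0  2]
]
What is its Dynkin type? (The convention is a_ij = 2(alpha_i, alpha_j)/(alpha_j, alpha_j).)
F4

The matrix has rank 4 with 2's on the diagonal. Reading the off-diagonal entries as Dynkin edges (a single edge where a_ij = a_ji = -1; a double or triple edge where a_ij * a_ji = 2 or 3), the diagram is a chain of 4 nodes with a double edge between the middle two (F_4). One simple-root ordering that puts it in standard form is (alpha_3, alpha_2, alpha_1, alpha_4). So the algebra is type F_4.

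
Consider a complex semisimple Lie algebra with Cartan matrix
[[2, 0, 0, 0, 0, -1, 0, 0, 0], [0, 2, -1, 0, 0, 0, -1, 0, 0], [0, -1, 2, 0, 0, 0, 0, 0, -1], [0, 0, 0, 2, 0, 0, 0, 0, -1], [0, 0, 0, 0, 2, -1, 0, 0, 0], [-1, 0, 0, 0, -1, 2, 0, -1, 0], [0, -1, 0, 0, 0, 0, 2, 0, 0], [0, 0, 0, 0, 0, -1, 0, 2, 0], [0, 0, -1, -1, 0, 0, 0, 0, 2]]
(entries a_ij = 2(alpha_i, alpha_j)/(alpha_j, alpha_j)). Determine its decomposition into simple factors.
A_5 (sl(6)) + D_4 (so(8))

The diagram associated to this matrix has two connected components: the simple roots {alpha_2, alpha_3, alpha_4, alpha_7, alpha_9} form a chain of 5 nodes with single edges (A_5), and {alpha_1, alpha_5, alpha_6, alpha_8} form a chain of 2 nodes with a fork of two nodes at one end (D_4). A semisimple Lie algebra decomposes uniquely as the direct sum of simple ideals, one per connected component of its Dynkin diagram, so g ≅ A_5 ⊕ D_4 (dimension 35 + 28 = 63).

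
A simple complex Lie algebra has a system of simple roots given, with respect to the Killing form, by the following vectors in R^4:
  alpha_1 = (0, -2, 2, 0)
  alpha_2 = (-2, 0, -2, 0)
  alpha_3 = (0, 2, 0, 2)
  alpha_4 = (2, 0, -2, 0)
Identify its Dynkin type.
type D_4

Compute the Cartan integers a_ij = 2(alpha_i, alpha_j)/(alpha_j, alpha_j); the resulting 4x4 Cartan matrix is
[[2, -1, -1, -1], [-1, 2, 0, 0], [-1, 0, 2, 0], [-1, 0, 0, 2]].
All simple roots have the same length, so the diagram is simply laced. The associated Dynkin diagram is a chain of 2 nodes with a fork of two nodes at one end (D_4), so the type is D_4 (the algebra so(8)).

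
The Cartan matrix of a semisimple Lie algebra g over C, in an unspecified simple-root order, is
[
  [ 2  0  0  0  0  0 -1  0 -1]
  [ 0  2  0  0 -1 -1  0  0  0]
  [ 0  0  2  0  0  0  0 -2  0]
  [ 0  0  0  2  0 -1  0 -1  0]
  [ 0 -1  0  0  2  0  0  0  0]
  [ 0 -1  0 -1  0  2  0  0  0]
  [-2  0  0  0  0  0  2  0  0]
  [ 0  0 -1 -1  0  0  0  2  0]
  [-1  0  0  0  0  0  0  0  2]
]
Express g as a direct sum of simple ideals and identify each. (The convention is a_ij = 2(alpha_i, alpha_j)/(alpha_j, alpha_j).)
C_3 (sp(6)) ⊕ C_6 (sp(12))

The diagram associated to this matrix has two connected components: the simple roots {alpha_1, alpha_7, alpha_9} form a chain of 3 nodes with a double edge at one end; the terminal node there is the unique long simple root (C_3), and {alpha_2, alpha_3, alpha_4, alpha_5, alpha_6, alpha_8} form a chain of 6 nodes with a double edge at one end; the terminal node there is the unique long simple root (C_6). A semisimple Lie algebra decomposes uniquely as the direct sum of simple ideals, one per connected component of its Dynkin diagram, so g ≅ C_3 ⊕ C_6 (dimension 21 + 78 = 99).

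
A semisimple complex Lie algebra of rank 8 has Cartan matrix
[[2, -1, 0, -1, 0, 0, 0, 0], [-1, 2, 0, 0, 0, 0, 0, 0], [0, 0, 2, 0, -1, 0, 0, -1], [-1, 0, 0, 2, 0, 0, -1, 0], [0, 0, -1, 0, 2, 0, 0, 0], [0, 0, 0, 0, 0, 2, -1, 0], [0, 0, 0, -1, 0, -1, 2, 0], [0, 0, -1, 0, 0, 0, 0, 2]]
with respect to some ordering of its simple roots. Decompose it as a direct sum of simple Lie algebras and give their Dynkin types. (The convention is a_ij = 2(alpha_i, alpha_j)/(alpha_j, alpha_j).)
The diagram associated to this matrix has two connected components: the simple roots {alpha_3, alpha_5, alpha_8} form a chain of 3 nodes with single edges (A_3), and {alpha_1, alpha_2, alpha_4, alpha_6, alpha_7} form a chain of 5 nodes with single edges (A_5). A semisimple Lie algebra decomposes uniquely as the direct sum of simple ideals, one per connected component of its Dynkin diagram, so g ≅ A_3 ⊕ A_5 (dimension 15 + 35 = 50).

type A_3 + type A_5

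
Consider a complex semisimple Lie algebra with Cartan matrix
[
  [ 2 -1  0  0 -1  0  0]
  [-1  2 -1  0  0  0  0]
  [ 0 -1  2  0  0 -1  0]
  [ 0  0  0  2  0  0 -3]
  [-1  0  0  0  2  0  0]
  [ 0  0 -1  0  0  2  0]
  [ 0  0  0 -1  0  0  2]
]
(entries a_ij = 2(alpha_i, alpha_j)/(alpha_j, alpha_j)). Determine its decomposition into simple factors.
The diagram associated to this matrix has two connected components: the simple roots {alpha_1, alpha_2, alpha_3, alpha_5, alpha_6} form a chain of 5 nodes with single edges (A_5), and {alpha_4, alpha_7} form two nodes joined by a triple edge (G_2). A semisimple Lie algebra decomposes uniquely as the direct sum of simple ideals, one per connected component of its Dynkin diagram, so g ≅ A_5 ⊕ G_2 (dimension 35 + 14 = 49).

A5 ⊕ G2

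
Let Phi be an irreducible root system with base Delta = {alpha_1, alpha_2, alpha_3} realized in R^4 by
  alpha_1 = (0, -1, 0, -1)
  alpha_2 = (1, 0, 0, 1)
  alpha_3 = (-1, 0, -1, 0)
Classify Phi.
Compute the Cartan integers a_ij = 2(alpha_i, alpha_j)/(alpha_j, alpha_j); the resulting 3x3 Cartan matrix is
[[2, -1, 0], [-1, 2, -1], [0, -1, 2]].
All simple roots have the same length, so the diagram is simply laced. The associated Dynkin diagram is a chain of 3 nodes with single edges (A_3), so the type is A_3 (the algebra sl(4)).

A3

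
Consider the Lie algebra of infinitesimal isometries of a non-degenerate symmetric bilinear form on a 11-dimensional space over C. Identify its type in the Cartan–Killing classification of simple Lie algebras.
B_5

This is so(11) with 11 odd, which has dimension 11(11-1)/2 = 55 and rank (11-1)/2 = 5. In the classification of classical Lie algebras, the orthogonal algebra so(2n+1) in an odd number of variables has type B_n; here n = 5, so the Dynkin diagram is a chain of 5 nodes with a double edge at one end; the terminal node there is the unique short simple root (B_5). Hence the type is B_5.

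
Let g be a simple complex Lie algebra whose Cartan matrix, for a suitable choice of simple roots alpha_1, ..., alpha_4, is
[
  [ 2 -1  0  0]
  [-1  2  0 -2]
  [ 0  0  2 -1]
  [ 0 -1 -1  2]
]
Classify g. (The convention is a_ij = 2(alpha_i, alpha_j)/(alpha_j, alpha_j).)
F_4

The matrix has rank 4 with 2's on the diagonal. Reading the off-diagonal entries as Dynkin edges (a single edge where a_ij = a_ji = -1; a double or triple edge where a_ij * a_ji = 2 or 3), the diagram is a chain of 4 nodes with a double edge between the middle two (F_4). One simple-root ordering that puts it in standard form is (alpha_1, alpha_2, alpha_4, alpha_3). So the algebra is type F_4.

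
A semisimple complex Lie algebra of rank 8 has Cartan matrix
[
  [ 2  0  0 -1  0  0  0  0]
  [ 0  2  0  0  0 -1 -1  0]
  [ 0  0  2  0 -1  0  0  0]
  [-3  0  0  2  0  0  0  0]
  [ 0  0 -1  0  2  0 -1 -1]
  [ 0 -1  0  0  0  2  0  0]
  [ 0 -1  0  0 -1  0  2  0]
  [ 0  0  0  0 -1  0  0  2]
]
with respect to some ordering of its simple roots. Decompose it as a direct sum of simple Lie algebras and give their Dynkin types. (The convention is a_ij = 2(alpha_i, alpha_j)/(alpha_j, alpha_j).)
The diagram associated to this matrix has two connected components: the simple roots {alpha_2, alpha_3, alpha_5, alpha_6, alpha_7, alpha_8} form a chain of 4 nodes with a fork of two nodes at one end (D_6), and {alpha_1, alpha_4} form two nodes joined by a triple edge (G_2). A semisimple Lie algebra decomposes uniquely as the direct sum of simple ideals, one per connected component of its Dynkin diagram, so g ≅ D_6 ⊕ G_2 (dimension 66 + 14 = 80).

D6 ⊕ G2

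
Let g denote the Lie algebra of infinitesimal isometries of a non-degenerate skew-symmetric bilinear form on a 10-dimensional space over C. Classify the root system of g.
C_5

This is sp(10), which has dimension 10(10+1)/2 = 55 and rank 10/2 = 5. In the classification of classical Lie algebras, the symplectic algebra sp(2n) has type C_n; here n = 5, so the Dynkin diagram is a chain of 5 nodes with a double edge at one end; the terminal node there is the unique long simple root (C_5). Hence the type is C_5.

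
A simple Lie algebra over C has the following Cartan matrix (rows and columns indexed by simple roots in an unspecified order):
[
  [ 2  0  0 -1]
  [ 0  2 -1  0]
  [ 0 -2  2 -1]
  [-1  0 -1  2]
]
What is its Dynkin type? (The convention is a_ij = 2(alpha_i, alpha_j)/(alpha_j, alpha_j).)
The matrix has rank 4 with 2's on the diagonal. Reading the off-diagonal entries as Dynkin edges (a single edge where a_ij = a_ji = -1; a double or triple edge where a_ij * a_ji = 2 or 3), the diagram is a chain of 4 nodes with a double edge at one end; the terminal node there is the unique short simple root (B_4). One simple-root ordering that puts it in standard form is (alpha_1, alpha_4, alpha_3, alpha_2). So the algebra is type B_4, i.e. so(9).

type B_4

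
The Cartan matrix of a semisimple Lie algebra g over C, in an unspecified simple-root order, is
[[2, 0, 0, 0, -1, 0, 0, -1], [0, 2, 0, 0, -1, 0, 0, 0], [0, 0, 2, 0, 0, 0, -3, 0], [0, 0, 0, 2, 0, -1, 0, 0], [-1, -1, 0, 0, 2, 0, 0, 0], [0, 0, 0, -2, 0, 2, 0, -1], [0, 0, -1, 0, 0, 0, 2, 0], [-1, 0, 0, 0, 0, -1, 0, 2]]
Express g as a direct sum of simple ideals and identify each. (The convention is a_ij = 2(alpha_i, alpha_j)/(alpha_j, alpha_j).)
The diagram associated to this matrix has two connected components: the simple roots {alpha_1, alpha_2, alpha_4, alpha_5, alpha_6, alpha_8} form a chain of 6 nodes with a double edge at one end; the terminal node there is the unique short simple root (B_6), and {alpha_3, alpha_7} form two nodes joined by a triple edge (G_2). A semisimple Lie algebra decomposes uniquely as the direct sum of simple ideals, one per connected component of its Dynkin diagram, so g ≅ B_6 ⊕ G_2 (dimension 78 + 14 = 92).

B_6 ⊕ G_2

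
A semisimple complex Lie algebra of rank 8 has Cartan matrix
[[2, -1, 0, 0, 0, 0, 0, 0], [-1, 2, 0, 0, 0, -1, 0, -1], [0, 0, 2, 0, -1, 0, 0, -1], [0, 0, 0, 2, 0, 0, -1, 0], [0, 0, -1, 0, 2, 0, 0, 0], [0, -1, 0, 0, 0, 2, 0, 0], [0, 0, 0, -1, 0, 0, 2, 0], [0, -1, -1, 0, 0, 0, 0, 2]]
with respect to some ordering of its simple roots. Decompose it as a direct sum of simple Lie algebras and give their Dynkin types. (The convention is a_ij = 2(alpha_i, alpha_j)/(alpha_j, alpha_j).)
The diagram associated to this matrix has two connected components: the simple roots {alpha_4, alpha_7} form a chain of 2 nodes with single edges (A_2), and {alpha_1, alpha_2, alpha_3, alpha_5, alpha_6, alpha_8} form a chain of 4 nodes with a fork of two nodes at one end (D_6). A semisimple Lie algebra decomposes uniquely as the direct sum of simple ideals, one per connected component of its Dynkin diagram, so g ≅ A_2 ⊕ D_6 (dimension 8 + 66 = 74).

A_2 ⊕ D_6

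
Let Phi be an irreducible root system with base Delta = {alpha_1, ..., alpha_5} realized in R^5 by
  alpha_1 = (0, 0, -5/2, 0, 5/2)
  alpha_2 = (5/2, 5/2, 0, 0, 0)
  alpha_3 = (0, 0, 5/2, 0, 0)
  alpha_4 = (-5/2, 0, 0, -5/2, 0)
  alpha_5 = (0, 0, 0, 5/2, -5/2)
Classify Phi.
Compute the Cartan integers a_ij = 2(alpha_i, alpha_j)/(alpha_j, alpha_j); the resulting 5x5 Cartan matrix is
[[2, 0, -2, 0, -1], [0, 2, 0, -1, 0], [-1, 0, 2, 0, 0], [0, -1, 0, 2, -1], [-1, 0, 0, -1, 2]].
The roots have two lengths (squared-length ratio 2:1); the short ones are alpha_{3}. The associated Dynkin diagram is a chain of 5 nodes with a double edge at one end; the terminal node there is the unique short simple root (B_5), so the type is B_5 (the algebra so(11)).

B_5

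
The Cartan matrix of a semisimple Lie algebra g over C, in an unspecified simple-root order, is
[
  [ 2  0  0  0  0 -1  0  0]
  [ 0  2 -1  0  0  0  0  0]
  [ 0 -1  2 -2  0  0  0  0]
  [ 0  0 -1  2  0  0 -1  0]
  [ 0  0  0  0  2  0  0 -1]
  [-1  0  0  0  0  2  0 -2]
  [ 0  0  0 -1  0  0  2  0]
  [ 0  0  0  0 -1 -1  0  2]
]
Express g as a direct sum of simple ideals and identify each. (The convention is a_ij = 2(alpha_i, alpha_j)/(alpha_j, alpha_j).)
The diagram associated to this matrix has two connected components: the simple roots {alpha_1, alpha_5, alpha_6, alpha_8} form a chain of 4 nodes with a double edge between the middle two (F_4), and {alpha_2, alpha_3, alpha_4, alpha_7} form a chain of 4 nodes with a double edge between the middle two (F_4). A semisimple Lie algebra decomposes uniquely as the direct sum of simple ideals, one per connected component of its Dynkin diagram, so g ≅ F_4 ⊕ F_4 (dimension 52 + 52 = 104).

F_4 + F_4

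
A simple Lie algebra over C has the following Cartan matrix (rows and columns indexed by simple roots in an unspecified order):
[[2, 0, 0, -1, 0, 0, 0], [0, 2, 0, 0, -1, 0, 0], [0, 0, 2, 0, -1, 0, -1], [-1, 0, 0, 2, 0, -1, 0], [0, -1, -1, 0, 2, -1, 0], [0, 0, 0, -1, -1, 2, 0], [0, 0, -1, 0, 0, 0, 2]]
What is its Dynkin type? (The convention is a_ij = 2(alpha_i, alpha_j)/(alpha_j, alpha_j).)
The matrix has rank 7 with 2's on the diagonal. Reading the off-diagonal entries as Dynkin edges (a single edge where a_ij = a_ji = -1; a double or triple edge where a_ij * a_ji = 2 or 3), the diagram is a chain of 6 nodes with one extra node attached to the third node from one end (E_7). One simple-root ordering that puts it in standard form is (alpha_7, alpha_2, alpha_3, alpha_5, alpha_6, alpha_4, alpha_1). So the algebra is type E_7.

E7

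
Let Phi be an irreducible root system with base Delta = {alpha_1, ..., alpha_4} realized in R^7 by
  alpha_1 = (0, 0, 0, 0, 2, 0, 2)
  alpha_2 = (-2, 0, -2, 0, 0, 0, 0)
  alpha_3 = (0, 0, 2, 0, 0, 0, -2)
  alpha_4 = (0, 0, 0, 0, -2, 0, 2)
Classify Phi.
type D_4

Compute the Cartan integers a_ij = 2(alpha_i, alpha_j)/(alpha_j, alpha_j); the resulting 4x4 Cartan matrix is
[[2, 0, -1, 0], [0, 2, -1, 0], [-1, -1, 2, -1], [0, 0, -1, 2]].
All simple roots have the same length, so the diagram is simply laced. The associated Dynkin diagram is a chain of 2 nodes with a fork of two nodes at one end (D_4), so the type is D_4 (the algebra so(8)).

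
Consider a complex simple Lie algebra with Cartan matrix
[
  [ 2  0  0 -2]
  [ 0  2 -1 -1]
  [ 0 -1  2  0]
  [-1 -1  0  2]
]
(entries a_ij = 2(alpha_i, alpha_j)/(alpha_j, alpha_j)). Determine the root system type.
The matrix has rank 4 with 2's on the diagonal. Reading the off-diagonal entries as Dynkin edges (a single edge where a_ij = a_ji = -1; a double or triple edge where a_ij * a_ji = 2 or 3), the diagram is a chain of 4 nodes with a double edge at one end; the terminal node there is the unique long simple root (C_4). One simple-root ordering that puts it in standard form is (alpha_3, alpha_2, alpha_4, alpha_1). So the algebra is type C_4, i.e. sp(8).

C_4 (sp(8))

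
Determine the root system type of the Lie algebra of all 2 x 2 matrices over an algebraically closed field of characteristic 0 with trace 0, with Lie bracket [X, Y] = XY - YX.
This is sl(2), which has dimension 2^2 - 1 = 3 and rank 2 - 1 = 1 (a Cartan subalgebra is the diagonal traceless matrices). In the classification of classical Lie algebras, the special linear algebra sl(n+1) has type A_n; here n = 1, so the Dynkin diagram is a chain of 1 nodes with single edges (A_1). Hence the type is A_1.

A1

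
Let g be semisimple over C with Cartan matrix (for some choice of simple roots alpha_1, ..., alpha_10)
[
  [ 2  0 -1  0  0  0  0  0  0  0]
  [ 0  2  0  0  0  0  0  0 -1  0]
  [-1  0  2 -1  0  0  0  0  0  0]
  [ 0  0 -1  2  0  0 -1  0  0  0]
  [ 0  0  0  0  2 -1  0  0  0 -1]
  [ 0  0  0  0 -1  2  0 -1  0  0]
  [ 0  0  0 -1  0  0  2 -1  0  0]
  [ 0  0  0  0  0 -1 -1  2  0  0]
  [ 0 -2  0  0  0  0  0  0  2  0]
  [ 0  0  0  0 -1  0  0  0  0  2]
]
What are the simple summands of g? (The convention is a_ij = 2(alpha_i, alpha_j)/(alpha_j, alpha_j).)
The diagram associated to this matrix has two connected components: the simple roots {alpha_1, alpha_3, alpha_4, alpha_5, alpha_6, alpha_7, alpha_8, alpha_10} form a chain of 8 nodes with single edges (A_8), and {alpha_2, alpha_9} form a chain of 2 nodes with a double edge at one end; the terminal node there is the unique short simple root (B_2). A semisimple Lie algebra decomposes uniquely as the direct sum of simple ideals, one per connected component of its Dynkin diagram, so g ≅ A_8 ⊕ B_2 (dimension 80 + 10 = 90).

A_8 ⊕ B_2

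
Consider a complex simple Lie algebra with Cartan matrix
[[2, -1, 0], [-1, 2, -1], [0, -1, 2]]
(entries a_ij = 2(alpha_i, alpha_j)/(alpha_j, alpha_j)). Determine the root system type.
The matrix has rank 3 with 2's on the diagonal. Reading the off-diagonal entries as Dynkin edges (a single edge where a_ij = a_ji = -1; a double or triple edge where a_ij * a_ji = 2 or 3), the diagram is a chain of 3 nodes with single edges (A_3). One simple-root ordering that puts it in standard form is (alpha_3, alpha_2, alpha_1). So the algebra is type A_3, i.e. sl(4).

A_3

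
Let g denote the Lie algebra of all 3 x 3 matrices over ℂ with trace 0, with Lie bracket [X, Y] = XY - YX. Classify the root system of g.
A2

This is sl(3), which has dimension 3^2 - 1 = 8 and rank 3 - 1 = 2 (a Cartan subalgebra is the diagonal traceless matrices). In the classification of classical Lie algebras, the special linear algebra sl(n+1) has type A_n; here n = 2, so the Dynkin diagram is a chain of 2 nodes with single edges (A_2). Hence the type is A_2.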